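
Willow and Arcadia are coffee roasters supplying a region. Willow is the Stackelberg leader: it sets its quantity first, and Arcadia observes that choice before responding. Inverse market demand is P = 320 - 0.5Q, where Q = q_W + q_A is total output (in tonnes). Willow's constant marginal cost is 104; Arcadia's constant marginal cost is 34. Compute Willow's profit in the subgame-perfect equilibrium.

The follower Arcadia best-responds to any q_W: π_A = (320 - 0.5Q)q_A - 34q_A.
Setting the follower's marginal profit to zero, 286 - (1/2)q_W - q_A = 0, i.e. q_A = (286 - (1/2)q_W).
The leader anticipates this reaction. Substituting into P = 320 - 0.5Q gives P = 177 - (1/4)q_W, so π_W = (177 - (1/4)q_W)q_W - 104q_W.
The leader's first-order condition 73 - (1/2)q_W = 0 yields q_W = 146.
Then q_A = (286 - (1/2)·146) = 213.
Price P = 320 - (1/2)·359 = 281/2.
Willow's profit: (281/2 - 104)·146 = 5329.

5329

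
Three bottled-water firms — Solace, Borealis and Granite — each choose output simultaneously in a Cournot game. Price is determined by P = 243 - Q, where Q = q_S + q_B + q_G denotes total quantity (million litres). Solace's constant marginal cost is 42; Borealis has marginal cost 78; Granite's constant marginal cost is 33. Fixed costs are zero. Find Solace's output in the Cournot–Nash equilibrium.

Solace's profit: π_S = (243 - Q)q_S - (42q_S). Setting ∂π_S/∂q_S = 0: 201 - 2q_S - (q_B + q_G) = 0.
Borealis's first-order condition: 165 - 2q_B - (q_S + q_G) = 0.
Granite's first-order condition: 210 - 2q_G - (q_S + q_B) = 0.
Summing all 3 equations gives 576 − 4Q = 0, hence Q = 144.
Back-substituting: q_S = (201 − 144) = 57, q_B = (165 − 144) = 21, q_G = (210 − 144) = 66.

57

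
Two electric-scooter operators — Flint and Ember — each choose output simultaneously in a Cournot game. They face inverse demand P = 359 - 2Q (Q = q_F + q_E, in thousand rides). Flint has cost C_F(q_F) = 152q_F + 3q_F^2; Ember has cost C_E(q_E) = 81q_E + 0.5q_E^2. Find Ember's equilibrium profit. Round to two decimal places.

Flint's profit: π_F = (359 - 2Q)q_F - (152q_F + 3q_F²). Setting ∂π_F/∂q_F = 0: 207 - 10q_F - 2(q_E) = 0.
Ember's first-order condition: 278 - 5q_E - 2(q_F) = 0.
Rearranging gives the reaction functions q_F = (207 - 2q_E)/10 and q_E = (278 - 2q_F)/5.
Solving the pair: q_F = 479/46, q_E = 1183/23.
Price P = 359 - 2·61.8478 = 235.3043.
Ember's profit: 235.3043·(1183/23) - 81·(1183/23) - (1/2)(1183/23)² = 6613.8422.

6613.84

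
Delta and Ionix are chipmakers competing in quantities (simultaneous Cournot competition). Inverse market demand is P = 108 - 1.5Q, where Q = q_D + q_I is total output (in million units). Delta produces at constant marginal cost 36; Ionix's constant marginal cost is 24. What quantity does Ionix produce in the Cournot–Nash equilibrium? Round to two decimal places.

21.33

Delta's profit: π_D = (108 - 1.5Q)q_D - (36q_D). Setting ∂π_D/∂q_D = 0: 72 - 3q_D - (3/2)(q_I) = 0.
Ionix's profit: π_I = (108 - 1.5Q)q_I - (24q_I). Setting ∂π_I/∂q_I = 0: 84 - 3q_I - (3/2)(q_D) = 0.
Best responses: q_D = (72 - (3/2)q_I)/3, q_I = (84 - (3/2)q_D)/3.
Solving the pair: q_D = 40/3, q_I = 64/3.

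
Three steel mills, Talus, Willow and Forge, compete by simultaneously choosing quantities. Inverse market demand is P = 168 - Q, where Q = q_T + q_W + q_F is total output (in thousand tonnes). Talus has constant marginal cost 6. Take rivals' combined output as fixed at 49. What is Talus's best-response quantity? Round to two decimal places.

With rivals' combined output fixed at 49, Talus's profit is π_T = (168 - 49 - q_T)q_T - (6q_T) = (119 - q_T)q_T - (6q_T).
∂π_T/∂q_T = 113 - 2q_T = 0, so q_T = 113/2.

56.50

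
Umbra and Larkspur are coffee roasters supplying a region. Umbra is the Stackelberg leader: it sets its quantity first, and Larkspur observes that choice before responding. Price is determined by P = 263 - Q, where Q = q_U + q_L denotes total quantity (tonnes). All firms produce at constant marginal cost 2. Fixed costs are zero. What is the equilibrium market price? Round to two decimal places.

67.25

The follower Larkspur best-responds to any q_U: π_L = (263 - Q)q_L - 2q_L.
Follower FOC: 261 - q_U - 2q_L = 0, so q_L(q_U) = (261 - q_U)/2.
Umbra substitutes q_L(q_U) into its own profit: π_U = q_U(263 - q_U - (261 - q_U)/2) - 2q_U = (265/2 - (1/2)q_U)q_U - 2q_U.
The leader's first-order condition 261/2 - q_U = 0 yields q_U = 261/2.
Then q_L = (261 - 261/2)/2 = 261/4.
Total output Q = 783/4, so price P = 263 - 783/4 = 269/4.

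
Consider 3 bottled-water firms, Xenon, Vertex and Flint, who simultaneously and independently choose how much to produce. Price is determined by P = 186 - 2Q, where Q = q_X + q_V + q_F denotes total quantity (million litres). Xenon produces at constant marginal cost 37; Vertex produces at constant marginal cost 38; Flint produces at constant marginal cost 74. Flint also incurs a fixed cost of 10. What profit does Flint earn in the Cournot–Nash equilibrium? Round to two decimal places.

Xenon's profit: π_X = (186 - 2Q)q_X - (37q_X). Setting ∂π_X/∂q_X = 0: 149 - 4q_X - 2(q_V + q_F) = 0.
Vertex's profit: π_V = (186 - 2Q)q_V - (38q_V). Setting ∂π_V/∂q_V = 0: 148 - 4q_V - 2(q_X + q_F) = 0.
Flint's profit: π_F = (186 - 2Q)q_F - (74q_F). Setting ∂π_F/∂q_F = 0: 112 - 4q_F - 2(q_X + q_V) = 0.
Adding the 3 first-order conditions: 409 − 8Q = 0, so Q = 409/8.
Back-substituting: q_X = (149 − 409/4)/2 = 187/8, q_V = (148 − 409/4)/2 = 183/8, q_F = (112 − 409/4)/2 = 39/8.
Price P = 186 - 2·(409/8) = 335/4.
Flint's profit: (335/4 - 74)·(39/8) - 10 = 1201/32.

37.53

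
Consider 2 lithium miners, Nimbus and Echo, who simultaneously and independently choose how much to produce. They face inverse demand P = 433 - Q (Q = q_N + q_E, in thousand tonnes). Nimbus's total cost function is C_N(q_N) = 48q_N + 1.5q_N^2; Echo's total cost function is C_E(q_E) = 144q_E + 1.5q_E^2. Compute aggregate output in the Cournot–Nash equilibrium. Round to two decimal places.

Nimbus's profit: π_N = (433 - Q)q_N - (48q_N + (3/2)q_N²). Setting ∂π_N/∂q_N = 0: 385 - 5q_N - (q_E) = 0.
Echo's first-order condition: 289 - 5q_E - (q_N) = 0.
Rearranging gives the reaction functions q_N = (385 - q_E)/5 and q_E = (289 - q_N)/5.
Substituting one into the other gives q_N = 409/6 and q_E = 265/6.
Total output Q = 409/6 + 265/6 = 337/3.

112.33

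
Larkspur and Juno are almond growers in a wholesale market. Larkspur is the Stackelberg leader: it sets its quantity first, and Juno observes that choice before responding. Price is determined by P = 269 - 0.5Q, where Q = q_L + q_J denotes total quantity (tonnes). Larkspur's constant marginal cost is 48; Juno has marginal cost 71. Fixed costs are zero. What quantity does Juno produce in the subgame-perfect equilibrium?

76

Solve by backward induction. Given q_L, the follower Juno maximises π_J = (269 - (1/2)q_L - (1/2)q_J)q_J - 71q_J.
∂π_J/∂q_J = 198 - (1/2)q_L - q_J = 0 gives the reaction function q_J = (198 - (1/2)q_L).
The leader anticipates this reaction. Substituting into P = 269 - 0.5Q gives P = 170 - (1/4)q_L, so π_L = (170 - (1/4)q_L)q_L - 48q_L.
Leader FOC: 122 - (1/2)q_L = 0, so q_L = 244.
Then q_J = (198 - (1/2)·244) = 76.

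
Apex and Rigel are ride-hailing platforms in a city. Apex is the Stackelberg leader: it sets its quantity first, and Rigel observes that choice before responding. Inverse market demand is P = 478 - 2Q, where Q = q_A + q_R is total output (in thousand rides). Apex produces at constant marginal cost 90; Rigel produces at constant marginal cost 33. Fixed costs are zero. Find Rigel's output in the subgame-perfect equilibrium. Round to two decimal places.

69.88

The follower Rigel best-responds to any q_A: π_R = (478 - 2Q)q_R - 33q_R.
Follower FOC: 445 - 2q_A - 4q_R = 0, so q_R(q_A) = (445 - 2q_A)/4.
Apex substitutes q_R(q_A) into its own profit: π_A = q_A(478 - 2q_A - (445 - 2q_A)/2) - 90q_A = (511/2 - q_A)q_A - 90q_A.
The leader's first-order condition 331/2 - 2q_A = 0 yields q_A = 331/4.
Then q_R = (445 - 2·(331/4))/4 = 559/8.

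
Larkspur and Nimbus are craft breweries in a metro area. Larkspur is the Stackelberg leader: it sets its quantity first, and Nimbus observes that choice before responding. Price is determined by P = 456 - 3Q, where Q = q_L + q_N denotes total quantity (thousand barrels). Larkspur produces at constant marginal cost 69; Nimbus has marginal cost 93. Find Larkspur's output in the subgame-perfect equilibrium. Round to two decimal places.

The follower Nimbus best-responds to any q_L: π_N = (456 - 3Q)q_N - 93q_N.
Setting the follower's marginal profit to zero, 363 - 3q_L - 6q_N = 0, i.e. q_N = (363 - 3q_L)/6.
The leader anticipates this reaction. Substituting into P = 456 - 3Q gives P = 549/2 - (3/2)q_L, so π_L = (549/2 - (3/2)q_L)q_L - 69q_L.
Maximising: ∂π_L/∂q_L = 411/2 - 3q_L = 0, giving q_L = 137/2.
Then q_N = (363 - 3·(137/2))/6 = 105/4.

68.50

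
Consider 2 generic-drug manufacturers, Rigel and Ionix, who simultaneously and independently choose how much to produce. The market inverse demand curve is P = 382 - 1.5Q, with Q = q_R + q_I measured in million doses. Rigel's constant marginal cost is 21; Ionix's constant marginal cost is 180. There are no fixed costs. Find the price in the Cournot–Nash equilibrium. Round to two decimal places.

194.33

Rigel's profit: π_R = (382 - 1.5Q)q_R - (21q_R). Setting ∂π_R/∂q_R = 0: 361 - 3q_R - (3/2)(q_I) = 0.
Ionix's profit: π_I = (382 - 1.5Q)q_I - (180q_I). Setting ∂π_I/∂q_I = 0: 202 - 3q_I - (3/2)(q_R) = 0.
Best responses: q_R = (361 - (3/2)q_I)/3, q_I = (202 - (3/2)q_R)/3.
Solving the pair: q_R = 1040/9, q_I = 86/9.
Total output Q = 1126/9, so price P = 382 - (3/2)·(1126/9) = 583/3.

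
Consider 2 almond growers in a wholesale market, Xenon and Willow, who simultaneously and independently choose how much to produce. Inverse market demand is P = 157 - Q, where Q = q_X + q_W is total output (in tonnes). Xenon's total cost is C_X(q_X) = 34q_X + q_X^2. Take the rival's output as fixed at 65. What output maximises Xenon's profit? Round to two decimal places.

With the rival's output fixed at 65, Xenon's profit is π_X = (157 - 65 - q_X)q_X - (34q_X + q_X²) = (92 - q_X)q_X - (34q_X + q_X²).
∂π_X/∂q_X = 58 - 4q_X = 0, so q_X = 29/2.

14.50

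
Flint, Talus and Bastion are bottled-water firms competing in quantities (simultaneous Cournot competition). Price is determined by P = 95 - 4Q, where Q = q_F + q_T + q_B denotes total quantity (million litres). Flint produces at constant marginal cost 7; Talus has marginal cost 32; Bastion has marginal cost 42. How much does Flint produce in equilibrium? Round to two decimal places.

Flint's profit: π_F = (95 - 4Q)q_F - (7q_F). Setting ∂π_F/∂q_F = 0: 88 - 8q_F - 4(q_T + q_B) = 0.
Talus's profit: π_T = (95 - 4Q)q_T - (32q_T). Setting ∂π_T/∂q_T = 0: 63 - 8q_T - 4(q_F + q_B) = 0.
Bastion's first-order condition: 53 - 8q_B - 4(q_F + q_T) = 0.
Summing all 3 equations gives 204 − 16Q = 0, hence Q = 51/4.
Back-substituting: q_F = (88 − 51)/4 = 37/4, q_T = (63 − 51)/4 = 3, q_B = (53 − 51)/4 = 1/2.

9.25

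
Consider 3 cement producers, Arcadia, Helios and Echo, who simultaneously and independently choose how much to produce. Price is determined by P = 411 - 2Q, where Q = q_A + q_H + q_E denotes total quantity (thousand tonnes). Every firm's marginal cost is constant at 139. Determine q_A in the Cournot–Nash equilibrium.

Each firm earns π_i = (411 - 2Q)q_i - 139q_i.
Setting ∂π_i/∂q_i = 0 with rivals' quantities fixed: 272 - 4q_i - 2·Σ_{j≠i} q_j = 0.
With identical firms every q_j equals q_i, so Σ_{j≠i} q_j = 2q_i and 272 = 8q_i, giving q_i = 34.

34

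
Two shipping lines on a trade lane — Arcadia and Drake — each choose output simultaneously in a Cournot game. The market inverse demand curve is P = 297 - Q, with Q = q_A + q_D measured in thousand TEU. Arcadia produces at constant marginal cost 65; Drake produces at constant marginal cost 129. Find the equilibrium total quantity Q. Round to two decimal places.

Arcadia's profit: π_A = (297 - Q)q_A - (65q_A). Setting ∂π_A/∂q_A = 0: 232 - 2q_A - (q_D) = 0.
Drake's first-order condition: 168 - 2q_D - (q_A) = 0.
Best responses: q_A = (232 - q_D)/2, q_D = (168 - q_A)/2.
Substituting one into the other gives q_A = 296/3 and q_D = 104/3.
Total output Q = 296/3 + 104/3 = 400/3.

133.33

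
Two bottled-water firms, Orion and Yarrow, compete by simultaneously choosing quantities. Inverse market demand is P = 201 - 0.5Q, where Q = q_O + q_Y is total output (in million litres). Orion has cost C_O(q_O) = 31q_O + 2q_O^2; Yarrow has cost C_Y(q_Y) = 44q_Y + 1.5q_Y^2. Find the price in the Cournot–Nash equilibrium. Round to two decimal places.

168.05

Orion's profit: π_O = (201 - 0.5Q)q_O - (31q_O + 2q_O²). Setting ∂π_O/∂q_O = 0: 170 - 5q_O - (1/2)(q_Y) = 0.
Yarrow's profit: π_Y = (201 - 0.5Q)q_Y - (44q_Y + (3/2)q_Y²). Setting ∂π_Y/∂q_Y = 0: 157 - 4q_Y - (1/2)(q_O) = 0.
Rearranging gives the reaction functions q_O = (170 - (1/2)q_Y)/5 and q_Y = (157 - (1/2)q_O)/4.
Substituting one into the other gives q_O = 30.4557 and q_Y = 35.4430.
Total output Q = 65.8987, so price P = 201 - (1/2)·65.8987 = 168.0506.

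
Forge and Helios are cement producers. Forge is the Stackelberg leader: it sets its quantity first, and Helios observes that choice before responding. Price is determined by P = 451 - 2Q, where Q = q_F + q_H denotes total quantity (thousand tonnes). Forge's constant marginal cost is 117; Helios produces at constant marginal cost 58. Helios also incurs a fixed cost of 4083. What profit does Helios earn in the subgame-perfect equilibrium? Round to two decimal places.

4077.03

The follower Helios best-responds to any q_F: π_H = (451 - 2Q)q_H - 58q_H.
∂π_H/∂q_H = 393 - 2q_F - 4q_H = 0 gives the reaction function q_H = (393 - 2q_F)/4.
The leader anticipates this reaction. Substituting into P = 451 - 2Q gives P = 509/2 - q_F, so π_F = (509/2 - q_F)q_F - 117q_F.
Maximising: ∂π_F/∂q_F = 275/2 - 2q_F = 0, giving q_F = 275/4.
Then q_H = (393 - 2·(275/4))/4 = 511/8.
Price P = 451 - 2·(1061/8) = 743/4.
Helios's profit: (743/4 - 58)·(511/8) - 4083 = 4077.0313.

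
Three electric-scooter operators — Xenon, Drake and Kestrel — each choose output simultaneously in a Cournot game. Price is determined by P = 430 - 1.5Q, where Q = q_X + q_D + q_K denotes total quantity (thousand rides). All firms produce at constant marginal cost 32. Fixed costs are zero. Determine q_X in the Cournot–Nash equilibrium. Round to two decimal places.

A representative firm's profit is π_i = q_i(430 - 1.5Q) - 32q_i.
Setting ∂π_i/∂q_i = 0 with rivals' quantities fixed: 398 - 3q_i - (3/2)·Σ_{j≠i} q_j = 0.
By symmetry each firm produces the same amount; substituting Σ_{j≠i} q_j = 2q_i yields q_i = 398/6 = 199/3.

66.33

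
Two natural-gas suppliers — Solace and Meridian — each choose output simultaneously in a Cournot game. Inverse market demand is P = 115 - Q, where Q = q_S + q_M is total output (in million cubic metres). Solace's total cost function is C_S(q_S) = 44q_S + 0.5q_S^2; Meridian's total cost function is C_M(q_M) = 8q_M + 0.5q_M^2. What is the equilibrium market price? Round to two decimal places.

70.50

Solace's profit: π_S = (115 - Q)q_S - (44q_S + (1/2)q_S²). Setting ∂π_S/∂q_S = 0: 71 - 3q_S - (q_M) = 0.
Meridian's profit: π_M = (115 - Q)q_M - (8q_M + (1/2)q_M²). Setting ∂π_M/∂q_M = 0: 107 - 3q_M - (q_S) = 0.
Rearranging gives the reaction functions q_S = (71 - q_M)/3 and q_M = (107 - q_S)/3.
Substituting one into the other gives q_S = 53/4 and q_M = 125/4.
Total output Q = 89/2, so price P = 115 - 89/2 = 141/2.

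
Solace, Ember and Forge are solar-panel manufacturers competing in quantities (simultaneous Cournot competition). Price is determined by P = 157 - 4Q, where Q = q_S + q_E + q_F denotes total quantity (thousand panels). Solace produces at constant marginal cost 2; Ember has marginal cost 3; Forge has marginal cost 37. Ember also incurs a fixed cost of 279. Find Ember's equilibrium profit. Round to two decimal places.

267.39

Solace's profit: π_S = (157 - 4Q)q_S - (2q_S). Setting ∂π_S/∂q_S = 0: 155 - 8q_S - 4(q_E + q_F) = 0.
Ember's first-order condition: 154 - 8q_E - 4(q_S + q_F) = 0.
Forge's profit: π_F = (157 - 4Q)q_F - (37q_F). Setting ∂π_F/∂q_F = 0: 120 - 8q_F - 4(q_S + q_E) = 0.
Adding the 3 conditions: 429 − 8Q − 8Q = 0, i.e. Q = 429/16.
Back-substituting: q_S = (155 − 429/4)/4 = 191/16, q_E = (154 − 429/4)/4 = 187/16, q_F = (120 − 429/4)/4 = 51/16.
Price P = 157 - 4·(429/16) = 199/4.
Ember's profit: (199/4 - 3)·(187/16) - 279 = 267.3906.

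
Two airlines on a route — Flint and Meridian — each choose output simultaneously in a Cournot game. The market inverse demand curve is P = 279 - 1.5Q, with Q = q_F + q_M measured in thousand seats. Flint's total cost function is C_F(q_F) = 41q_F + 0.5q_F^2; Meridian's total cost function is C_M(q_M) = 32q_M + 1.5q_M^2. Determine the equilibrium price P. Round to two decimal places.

Flint's profit: π_F = (279 - 1.5Q)q_F - (41q_F + (1/2)q_F²). Setting ∂π_F/∂q_F = 0: 238 - 4q_F - (3/2)(q_M) = 0.
Meridian's first-order condition: 247 - 6q_M - (3/2)(q_F) = 0.
Best responses: q_F = (238 - (3/2)q_M)/4, q_M = (247 - (3/2)q_F)/6.
Substituting one into the other gives q_F = 1410/29 and q_M = 29.0115.
Total output Q = 77.6322, so price P = 279 - (3/2)·77.6322 = 162.5517.

162.55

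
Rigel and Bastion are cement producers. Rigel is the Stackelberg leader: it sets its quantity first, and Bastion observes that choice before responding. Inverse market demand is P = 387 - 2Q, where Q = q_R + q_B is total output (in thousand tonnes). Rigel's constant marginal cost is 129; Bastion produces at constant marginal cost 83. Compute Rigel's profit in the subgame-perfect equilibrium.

Solve by backward induction. Given q_R, the follower Bastion maximises π_B = (387 - 2q_R - 2q_B)q_B - 83q_B.
Follower FOC: 304 - 2q_R - 4q_B = 0, so q_B(q_R) = (304 - 2q_R)/4.
The leader anticipates this reaction. Substituting into P = 387 - 2Q gives P = 235 - q_R, so π_R = (235 - q_R)q_R - 129q_R.
Leader FOC: 106 - 2q_R = 0, so q_R = 53.
Then q_B = (304 - 2·53)/4 = 99/2.
Price P = 387 - 2·(205/2) = 182.
Rigel's profit: (182 - 129)·53 = 2809.

2809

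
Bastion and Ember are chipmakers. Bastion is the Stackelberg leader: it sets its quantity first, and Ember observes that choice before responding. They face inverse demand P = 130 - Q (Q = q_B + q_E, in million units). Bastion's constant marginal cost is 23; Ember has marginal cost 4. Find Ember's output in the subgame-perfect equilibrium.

41

Solve by backward induction. Given q_B, the follower Ember maximises π_E = (130 - q_B - q_E)q_E - 4q_E.
Follower FOC: 126 - q_B - 2q_E = 0, so q_E(q_B) = (126 - q_B)/2.
Bastion substitutes q_E(q_B) into its own profit: π_B = q_B(130 - q_B - (126 - q_B)/2) - 23q_B = (67 - (1/2)q_B)q_B - 23q_B.
Maximising: ∂π_B/∂q_B = 44 - q_B = 0, giving q_B = 44.
Then q_E = (126 - 44)/2 = 41.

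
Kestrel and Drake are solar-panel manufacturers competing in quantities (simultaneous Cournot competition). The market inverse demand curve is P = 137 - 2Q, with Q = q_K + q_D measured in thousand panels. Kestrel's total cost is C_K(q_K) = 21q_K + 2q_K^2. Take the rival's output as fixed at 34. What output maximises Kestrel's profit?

With the rival's output fixed at 34, Kestrel's profit is π_K = (137 - 2·34 - 2q_K)q_K - (21q_K + 2q_K²) = (69 - 2q_K)q_K - (21q_K + 2q_K²).
∂π_K/∂q_K = 48 - 8q_K = 0, so q_K = 6.

6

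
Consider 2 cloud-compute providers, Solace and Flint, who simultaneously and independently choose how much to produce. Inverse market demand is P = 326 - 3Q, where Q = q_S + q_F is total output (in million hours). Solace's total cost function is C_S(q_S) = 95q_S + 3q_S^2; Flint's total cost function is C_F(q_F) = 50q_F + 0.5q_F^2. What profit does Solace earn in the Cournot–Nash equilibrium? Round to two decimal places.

Solace's profit: π_S = (326 - 3Q)q_S - (95q_S + 3q_S²). Setting ∂π_S/∂q_S = 0: 231 - 12q_S - 3(q_F) = 0.
Flint's first-order condition: 276 - 7q_F - 3(q_S) = 0.
Best responses: q_S = (231 - 3q_F)/12, q_F = (276 - 3q_S)/7.
Substituting one into the other gives q_S = 263/25 and q_F = 873/25.
Price P = 326 - 3·(1136/25) = 189.6800.
Solace's profit: 189.6800·(263/25) - 95·(263/25) - 3(263/25)² = 664.0224.

664.02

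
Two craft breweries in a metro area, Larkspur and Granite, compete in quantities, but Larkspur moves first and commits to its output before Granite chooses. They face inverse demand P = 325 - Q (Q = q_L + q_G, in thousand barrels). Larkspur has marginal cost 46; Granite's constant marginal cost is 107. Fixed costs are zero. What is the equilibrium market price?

131

Solve by backward induction. Given q_L, the follower Granite maximises π_G = (325 - q_L - q_G)q_G - 107q_G.
Follower FOC: 218 - q_L - 2q_G = 0, so q_G(q_L) = (218 - q_L)/2.
Larkspur substitutes q_G(q_L) into its own profit: π_L = q_L(325 - q_L - (218 - q_L)/2) - 46q_L = (216 - (1/2)q_L)q_L - 46q_L.
Leader FOC: 170 - q_L = 0, so q_L = 170.
Then q_G = (218 - 170)/2 = 24.
Total output Q = 194, so price P = 325 - 194 = 131.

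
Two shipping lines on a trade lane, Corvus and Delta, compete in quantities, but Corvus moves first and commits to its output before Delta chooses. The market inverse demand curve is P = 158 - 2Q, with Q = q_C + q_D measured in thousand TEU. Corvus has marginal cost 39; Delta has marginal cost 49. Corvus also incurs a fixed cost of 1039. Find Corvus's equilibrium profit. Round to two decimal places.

1.06

The follower Delta best-responds to any q_C: π_D = (158 - 2Q)q_D - 49q_D.
Follower FOC: 109 - 2q_C - 4q_D = 0, so q_D(q_C) = (109 - 2q_C)/4.
The leader anticipates this reaction. Substituting into P = 158 - 2Q gives P = 207/2 - q_C, so π_C = (207/2 - q_C)q_C - 39q_C.
Leader FOC: 129/2 - 2q_C = 0, so q_C = 129/4.
Then q_D = (109 - 2·(129/4))/4 = 89/8.
Price P = 158 - 2·(347/8) = 285/4.
Corvus's profit: (285/4 - 39)·(129/4) - 1039 = 17/16.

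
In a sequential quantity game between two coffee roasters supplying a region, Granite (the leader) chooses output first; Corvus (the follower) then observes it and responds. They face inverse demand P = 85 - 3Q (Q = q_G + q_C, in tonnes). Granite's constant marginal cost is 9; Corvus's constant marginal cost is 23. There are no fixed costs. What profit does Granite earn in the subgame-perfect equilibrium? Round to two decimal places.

337.50

The follower Corvus best-responds to any q_G: π_C = (85 - 3Q)q_C - 23q_C.
Follower FOC: 62 - 3q_G - 6q_C = 0, so q_C(q_G) = (62 - 3q_G)/6.
Granite substitutes q_C(q_G) into its own profit: π_G = q_G(85 - 3q_G - (62 - 3q_G)/2) - 9q_G = (54 - (3/2)q_G)q_G - 9q_G.
Leader FOC: 45 - 3q_G = 0, so q_G = 15.
Then q_C = (62 - 3·15)/6 = 17/6.
Price P = 85 - 3·(107/6) = 63/2.
Granite's profit: (63/2 - 9)·15 = 675/2.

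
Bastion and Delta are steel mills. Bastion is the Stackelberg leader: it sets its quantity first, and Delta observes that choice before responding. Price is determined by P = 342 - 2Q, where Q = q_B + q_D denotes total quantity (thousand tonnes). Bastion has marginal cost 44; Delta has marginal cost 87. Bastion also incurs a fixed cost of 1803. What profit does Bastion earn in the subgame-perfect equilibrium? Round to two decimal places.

The follower Delta best-responds to any q_B: π_D = (342 - 2Q)q_D - 87q_D.
Setting the follower's marginal profit to zero, 255 - 2q_B - 4q_D = 0, i.e. q_D = (255 - 2q_B)/4.
Bastion substitutes q_D(q_B) into its own profit: π_B = q_B(342 - 2q_B - (255 - 2q_B)/2) - 44q_B = (429/2 - q_B)q_B - 44q_B.
The leader's first-order condition 341/2 - 2q_B = 0 yields q_B = 341/4.
Then q_D = (255 - 2·(341/4))/4 = 169/8.
Price P = 342 - 2·(851/8) = 517/4.
Bastion's profit: (517/4 - 44)·(341/4) - 1803 = 5464.5625.

5464.56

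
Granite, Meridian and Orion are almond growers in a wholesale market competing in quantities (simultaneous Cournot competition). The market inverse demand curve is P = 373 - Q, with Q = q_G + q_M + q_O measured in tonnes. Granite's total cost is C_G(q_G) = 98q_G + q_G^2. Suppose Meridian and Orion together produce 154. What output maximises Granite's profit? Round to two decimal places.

30.25

With rivals' combined output fixed at 154, Granite's profit is π_G = (373 - 154 - q_G)q_G - (98q_G + q_G²) = (219 - q_G)q_G - (98q_G + q_G²).
∂π_G/∂q_G = 121 - 4q_G = 0, so q_G = 121/4.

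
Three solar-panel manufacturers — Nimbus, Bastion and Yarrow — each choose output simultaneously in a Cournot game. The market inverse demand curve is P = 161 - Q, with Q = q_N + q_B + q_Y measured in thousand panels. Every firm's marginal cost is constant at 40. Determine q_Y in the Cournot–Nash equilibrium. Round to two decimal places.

30.25

A representative firm's profit is π_i = q_i(161 - Q) - 40q_i.
First-order condition (treating rivals' output as given): 121 - 2q_i - Σ_{j≠i} q_j = 0.
By symmetry each firm produces the same amount; substituting Σ_{j≠i} q_j = 2q_i yields q_i = 121/4.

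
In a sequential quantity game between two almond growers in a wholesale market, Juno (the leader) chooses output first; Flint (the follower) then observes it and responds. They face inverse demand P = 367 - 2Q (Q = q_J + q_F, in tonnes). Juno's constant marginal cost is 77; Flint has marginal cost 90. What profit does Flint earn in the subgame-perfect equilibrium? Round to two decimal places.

1968.78

Solve by backward induction. Given q_J, the follower Flint maximises π_F = (367 - 2q_J - 2q_F)q_F - 90q_F.
Follower FOC: 277 - 2q_J - 4q_F = 0, so q_F(q_J) = (277 - 2q_J)/4.
The leader anticipates this reaction. Substituting into P = 367 - 2Q gives P = 457/2 - q_J, so π_J = (457/2 - q_J)q_J - 77q_J.
Maximising: ∂π_J/∂q_J = 303/2 - 2q_J = 0, giving q_J = 303/4.
Then q_F = (277 - 2·(303/4))/4 = 251/8.
Price P = 367 - 2·(857/8) = 611/4.
Flint's profit: (611/4 - 90)·(251/8) = 1968.7813.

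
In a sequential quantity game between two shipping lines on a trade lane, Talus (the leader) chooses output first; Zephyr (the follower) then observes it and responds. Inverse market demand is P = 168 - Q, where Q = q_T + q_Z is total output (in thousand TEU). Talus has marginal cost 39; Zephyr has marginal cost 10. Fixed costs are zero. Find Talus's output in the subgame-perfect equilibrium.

Solve by backward induction. Given q_T, the follower Zephyr maximises π_Z = (168 - q_T - q_Z)q_Z - 10q_Z.
Setting the follower's marginal profit to zero, 158 - q_T - 2q_Z = 0, i.e. q_Z = (158 - q_T)/2.
Talus substitutes q_Z(q_T) into its own profit: π_T = q_T(168 - q_T - (158 - q_T)/2) - 39q_T = (89 - (1/2)q_T)q_T - 39q_T.
Maximising: ∂π_T/∂q_T = 50 - q_T = 0, giving q_T = 50.
Then q_Z = (158 - 50)/2 = 54.

50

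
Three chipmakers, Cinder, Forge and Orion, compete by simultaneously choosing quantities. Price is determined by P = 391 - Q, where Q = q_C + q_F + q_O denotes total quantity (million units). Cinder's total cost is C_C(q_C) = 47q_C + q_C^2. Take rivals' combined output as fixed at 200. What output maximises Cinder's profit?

36

With rivals' combined output fixed at 200, Cinder's profit is π_C = (391 - 200 - q_C)q_C - (47q_C + q_C²) = (191 - q_C)q_C - (47q_C + q_C²).
∂π_C/∂q_C = 144 - 4q_C = 0, so q_C = 36.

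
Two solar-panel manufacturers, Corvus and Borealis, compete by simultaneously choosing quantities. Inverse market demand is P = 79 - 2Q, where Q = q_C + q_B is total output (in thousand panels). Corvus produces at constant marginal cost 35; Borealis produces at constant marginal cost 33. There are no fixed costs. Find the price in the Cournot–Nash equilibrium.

Corvus's profit: π_C = (79 - 2Q)q_C - (35q_C). Setting ∂π_C/∂q_C = 0: 44 - 4q_C - 2(q_B) = 0.
Borealis's first-order condition: 46 - 4q_B - 2(q_C) = 0.
Rearranging gives the reaction functions q_C = (44 - 2q_B)/4 and q_B = (46 - 2q_C)/4.
Solving the pair: q_C = 7, q_B = 8.
Total output Q = 15, so price P = 79 - 2·15 = 49.

49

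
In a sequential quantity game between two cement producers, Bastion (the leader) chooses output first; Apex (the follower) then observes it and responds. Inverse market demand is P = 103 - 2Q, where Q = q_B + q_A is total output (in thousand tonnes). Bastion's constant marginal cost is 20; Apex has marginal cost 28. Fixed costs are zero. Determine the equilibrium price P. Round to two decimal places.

42.75

The follower Apex best-responds to any q_B: π_A = (103 - 2Q)q_A - 28q_A.
∂π_A/∂q_A = 75 - 2q_B - 4q_A = 0 gives the reaction function q_A = (75 - 2q_B)/4.
The leader anticipates this reaction. Substituting into P = 103 - 2Q gives P = 131/2 - q_B, so π_B = (131/2 - q_B)q_B - 20q_B.
Leader FOC: 91/2 - 2q_B = 0, so q_B = 91/4.
Then q_A = (75 - 2·(91/4))/4 = 59/8.
Total output Q = 241/8, so price P = 103 - 2·(241/8) = 171/4.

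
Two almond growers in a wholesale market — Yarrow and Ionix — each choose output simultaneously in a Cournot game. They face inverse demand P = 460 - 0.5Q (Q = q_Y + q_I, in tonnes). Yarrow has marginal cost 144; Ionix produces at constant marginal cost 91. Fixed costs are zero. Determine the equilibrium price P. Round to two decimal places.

231.67

Yarrow's profit: π_Y = (460 - 0.5Q)q_Y - (144q_Y). Setting ∂π_Y/∂q_Y = 0: 316 - q_Y - (1/2)(q_I) = 0.
Ionix's profit: π_I = (460 - 0.5Q)q_I - (91q_I). Setting ∂π_I/∂q_I = 0: 369 - q_I - (1/2)(q_Y) = 0.
Rearranging gives the reaction functions q_Y = (316 - (1/2)q_I) and q_I = (369 - (1/2)q_Y).
Substituting one into the other gives q_Y = 526/3 and q_I = 844/3.
Total output Q = 1370/3, so price P = 460 - (1/2)·(1370/3) = 695/3.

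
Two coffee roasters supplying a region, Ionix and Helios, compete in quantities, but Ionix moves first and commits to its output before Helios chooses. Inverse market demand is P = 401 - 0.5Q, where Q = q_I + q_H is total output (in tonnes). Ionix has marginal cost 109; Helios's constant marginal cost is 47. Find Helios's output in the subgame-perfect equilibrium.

239

The follower Helios best-responds to any q_I: π_H = (401 - 0.5Q)q_H - 47q_H.
∂π_H/∂q_H = 354 - (1/2)q_I - q_H = 0 gives the reaction function q_H = (354 - (1/2)q_I).
The leader anticipates this reaction. Substituting into P = 401 - 0.5Q gives P = 224 - (1/4)q_I, so π_I = (224 - (1/4)q_I)q_I - 109q_I.
Maximising: ∂π_I/∂q_I = 115 - (1/2)q_I = 0, giving q_I = 230.
Then q_H = (354 - (1/2)·230) = 239.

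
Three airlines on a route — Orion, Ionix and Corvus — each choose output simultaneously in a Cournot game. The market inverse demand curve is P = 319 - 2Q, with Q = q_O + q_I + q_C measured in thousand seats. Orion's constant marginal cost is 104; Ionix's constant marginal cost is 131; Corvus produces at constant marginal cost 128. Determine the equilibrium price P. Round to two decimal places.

Orion's profit: π_O = (319 - 2Q)q_O - (104q_O). Setting ∂π_O/∂q_O = 0: 215 - 4q_O - 2(q_I + q_C) = 0.
Ionix's first-order condition: 188 - 4q_I - 2(q_O + q_C) = 0.
Corvus's first-order condition: 191 - 4q_C - 2(q_O + q_I) = 0.
Adding the 3 first-order conditions: 594 − 8Q = 0, so Q = 297/4.
Back-substituting: q_O = (215 − 297/2)/2 = 133/4, q_I = (188 − 297/2)/2 = 79/4, q_C = (191 − 297/2)/2 = 85/4.
Total output Q = 297/4, so price P = 319 - 2·(297/4) = 341/2.

170.50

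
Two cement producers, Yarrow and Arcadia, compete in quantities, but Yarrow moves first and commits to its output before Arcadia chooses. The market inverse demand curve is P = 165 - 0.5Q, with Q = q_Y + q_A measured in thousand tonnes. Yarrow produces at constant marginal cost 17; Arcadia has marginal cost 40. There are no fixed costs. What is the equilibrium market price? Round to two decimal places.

59.75

Solve by backward induction. Given q_Y, the follower Arcadia maximises π_A = (165 - (1/2)q_Y - (1/2)q_A)q_A - 40q_A.
Setting the follower's marginal profit to zero, 125 - (1/2)q_Y - q_A = 0, i.e. q_A = (125 - (1/2)q_Y).
Yarrow substitutes q_A(q_Y) into its own profit: π_Y = q_Y(165 - (1/2)q_Y - (125 - (1/2)q_Y)/2) - 17q_Y = (205/2 - (1/4)q_Y)q_Y - 17q_Y.
The leader's first-order condition 171/2 - (1/2)q_Y = 0 yields q_Y = 171.
Then q_A = (125 - (1/2)·171) = 79/2.
Total output Q = 421/2, so price P = 165 - (1/2)·(421/2) = 239/4.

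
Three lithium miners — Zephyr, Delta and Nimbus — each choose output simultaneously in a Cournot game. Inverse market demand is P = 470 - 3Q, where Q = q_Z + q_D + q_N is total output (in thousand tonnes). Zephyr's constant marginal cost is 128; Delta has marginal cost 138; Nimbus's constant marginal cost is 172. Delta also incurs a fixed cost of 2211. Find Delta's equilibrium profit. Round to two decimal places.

429.33

Zephyr's profit: π_Z = (470 - 3Q)q_Z - (128q_Z). Setting ∂π_Z/∂q_Z = 0: 342 - 6q_Z - 3(q_D + q_N) = 0.
Delta's first-order condition: 332 - 6q_D - 3(q_Z + q_N) = 0.
Nimbus's first-order condition: 298 - 6q_N - 3(q_Z + q_D) = 0.
Adding the 3 conditions: 972 − 6Q − 6Q = 0, i.e. Q = 81.
Back-substituting: q_Z = (342 − 243)/3 = 33, q_D = (332 − 243)/3 = 89/3, q_N = (298 − 243)/3 = 55/3.
Price P = 470 - 3·81 = 227.
Delta's profit: (227 - 138)·(89/3) - 2211 = 1288/3.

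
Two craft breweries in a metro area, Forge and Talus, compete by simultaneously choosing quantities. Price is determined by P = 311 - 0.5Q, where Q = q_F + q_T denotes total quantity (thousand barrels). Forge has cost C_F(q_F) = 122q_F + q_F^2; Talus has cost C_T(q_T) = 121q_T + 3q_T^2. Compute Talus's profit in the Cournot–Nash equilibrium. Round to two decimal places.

1837.95

Forge's profit: π_F = (311 - 0.5Q)q_F - (122q_F + q_F²). Setting ∂π_F/∂q_F = 0: 189 - 3q_F - (1/2)(q_T) = 0.
Talus's first-order condition: 190 - 7q_T - (1/2)(q_F) = 0.
Rearranging gives the reaction functions q_F = (189 - (1/2)q_T)/3 and q_T = (190 - (1/2)q_F)/7.
Solving the pair: q_F = 59.1807, q_T = 1902/83.
Price P = 311 - (1/2)·82.0964 = 269.9518.
Talus's profit: 269.9518·(1902/83) - 121·(1902/83) - 3(1902/83)² = 1837.9466.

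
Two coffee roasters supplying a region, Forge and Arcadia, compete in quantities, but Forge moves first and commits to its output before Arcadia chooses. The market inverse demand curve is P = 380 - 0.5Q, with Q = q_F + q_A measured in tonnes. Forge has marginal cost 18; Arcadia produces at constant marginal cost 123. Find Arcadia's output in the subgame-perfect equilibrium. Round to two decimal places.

Solve by backward induction. Given q_F, the follower Arcadia maximises π_A = (380 - (1/2)q_F - (1/2)q_A)q_A - 123q_A.
Follower FOC: 257 - (1/2)q_F - q_A = 0, so q_A(q_F) = (257 - (1/2)q_F).
The leader anticipates this reaction. Substituting into P = 380 - 0.5Q gives P = 503/2 - (1/4)q_F, so π_F = (503/2 - (1/4)q_F)q_F - 18q_F.
Maximising: ∂π_F/∂q_F = 467/2 - (1/2)q_F = 0, giving q_F = 467.
Then q_A = (257 - (1/2)·467) = 47/2.

23.50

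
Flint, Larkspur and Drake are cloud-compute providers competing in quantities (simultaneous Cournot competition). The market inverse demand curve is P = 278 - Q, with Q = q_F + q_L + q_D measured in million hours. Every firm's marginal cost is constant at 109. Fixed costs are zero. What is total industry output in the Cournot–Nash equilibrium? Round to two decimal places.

Each firm earns π_i = (278 - Q)q_i - 109q_i.
Setting ∂π_i/∂q_i = 0 with rivals' quantities fixed: 169 - 2q_i - Σ_{j≠i} q_j = 0.
By symmetry each firm produces the same amount; substituting Σ_{j≠i} q_j = 2q_i yields q_i = 169/4.
Total output Q = 169/4 + 169/4 + 169/4 = 507/4.

126.75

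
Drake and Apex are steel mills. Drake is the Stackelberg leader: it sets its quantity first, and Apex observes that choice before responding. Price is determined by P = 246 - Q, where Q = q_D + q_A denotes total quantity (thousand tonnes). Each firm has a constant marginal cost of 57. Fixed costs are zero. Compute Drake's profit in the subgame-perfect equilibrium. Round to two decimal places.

4465.13

The follower Apex best-responds to any q_D: π_A = (246 - Q)q_A - 57q_A.
Follower FOC: 189 - q_D - 2q_A = 0, so q_A(q_D) = (189 - q_D)/2.
The leader anticipates this reaction. Substituting into P = 246 - Q gives P = 303/2 - (1/2)q_D, so π_D = (303/2 - (1/2)q_D)q_D - 57q_D.
The leader's first-order condition 189/2 - q_D = 0 yields q_D = 189/2.
Then q_A = (189 - 189/2)/2 = 189/4.
Price P = 246 - 567/4 = 417/4.
Drake's profit: (417/4 - 57)·(189/2) = 4465.1250.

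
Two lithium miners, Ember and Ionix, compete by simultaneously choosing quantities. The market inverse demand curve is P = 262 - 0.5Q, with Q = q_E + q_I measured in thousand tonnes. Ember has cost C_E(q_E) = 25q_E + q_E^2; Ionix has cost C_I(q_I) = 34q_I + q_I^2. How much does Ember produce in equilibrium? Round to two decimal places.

68.23

Ember's profit: π_E = (262 - 0.5Q)q_E - (25q_E + q_E²). Setting ∂π_E/∂q_E = 0: 237 - 3q_E - (1/2)(q_I) = 0.
Ionix's profit: π_I = (262 - 0.5Q)q_I - (34q_I + q_I²). Setting ∂π_I/∂q_I = 0: 228 - 3q_I - (1/2)(q_E) = 0.
Best responses: q_E = (237 - (1/2)q_I)/3, q_I = (228 - (1/2)q_E)/3.
Substituting one into the other gives q_E = 68.2286 and q_I = 64.6286.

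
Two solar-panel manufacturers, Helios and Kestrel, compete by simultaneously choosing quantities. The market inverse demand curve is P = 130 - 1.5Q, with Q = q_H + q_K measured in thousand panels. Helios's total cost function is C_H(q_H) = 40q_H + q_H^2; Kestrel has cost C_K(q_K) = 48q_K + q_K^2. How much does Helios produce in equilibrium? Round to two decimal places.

Helios's profit: π_H = (130 - 1.5Q)q_H - (40q_H + q_H²). Setting ∂π_H/∂q_H = 0: 90 - 5q_H - (3/2)(q_K) = 0.
Kestrel's profit: π_K = (130 - 1.5Q)q_K - (48q_K + q_K²). Setting ∂π_K/∂q_K = 0: 82 - 5q_K - (3/2)(q_H) = 0.
So q_H = (90 - (3/2)q_K)/5 and q_K = (82 - (3/2)q_H)/5.
Substituting one into the other gives q_H = 1308/91 and q_K = 1100/91.

14.37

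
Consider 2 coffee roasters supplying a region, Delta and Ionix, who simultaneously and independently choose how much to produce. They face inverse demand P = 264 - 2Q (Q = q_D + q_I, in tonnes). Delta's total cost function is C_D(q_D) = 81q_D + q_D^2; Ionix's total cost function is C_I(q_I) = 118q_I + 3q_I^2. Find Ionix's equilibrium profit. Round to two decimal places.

414.70

Delta's profit: π_D = (264 - 2Q)q_D - (81q_D + q_D²). Setting ∂π_D/∂q_D = 0: 183 - 6q_D - 2(q_I) = 0.
Ionix's profit: π_I = (264 - 2Q)q_I - (118q_I + 3q_I²). Setting ∂π_I/∂q_I = 0: 146 - 10q_I - 2(q_D) = 0.
Rearranging gives the reaction functions q_D = (183 - 2q_I)/6 and q_I = (146 - 2q_D)/10.
Substituting one into the other gives q_D = 769/28 and q_I = 255/28.
Price P = 264 - 2·(256/7) = 1336/7.
Ionix's profit: (1336/7)·(255/28) - 118·(255/28) - 3(255/28)² = 414.7003.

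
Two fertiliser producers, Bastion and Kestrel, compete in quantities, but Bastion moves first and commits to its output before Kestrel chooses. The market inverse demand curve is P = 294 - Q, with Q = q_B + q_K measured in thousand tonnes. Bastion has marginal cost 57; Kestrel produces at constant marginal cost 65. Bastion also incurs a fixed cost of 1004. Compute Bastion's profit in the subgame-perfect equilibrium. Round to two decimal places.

The follower Kestrel best-responds to any q_B: π_K = (294 - Q)q_K - 65q_K.
∂π_K/∂q_K = 229 - q_B - 2q_K = 0 gives the reaction function q_K = (229 - q_B)/2.
The leader anticipates this reaction. Substituting into P = 294 - Q gives P = 359/2 - (1/2)q_B, so π_B = (359/2 - (1/2)q_B)q_B - 57q_B.
Leader FOC: 245/2 - q_B = 0, so q_B = 245/2.
Then q_K = (229 - 245/2)/2 = 213/4.
Price P = 294 - 703/4 = 473/4.
Bastion's profit: (473/4 - 57)·(245/2) - 1004 = 6499.1250.

6499.13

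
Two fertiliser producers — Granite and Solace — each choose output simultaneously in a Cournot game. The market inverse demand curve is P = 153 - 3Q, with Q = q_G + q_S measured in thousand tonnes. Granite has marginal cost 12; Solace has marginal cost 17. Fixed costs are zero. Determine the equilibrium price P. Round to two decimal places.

Granite's profit: π_G = (153 - 3Q)q_G - (12q_G). Setting ∂π_G/∂q_G = 0: 141 - 6q_G - 3(q_S) = 0.
Solace's first-order condition: 136 - 6q_S - 3(q_G) = 0.
So q_G = (141 - 3q_S)/6 and q_S = (136 - 3q_G)/6.
Substituting one into the other gives q_G = 146/9 and q_S = 131/9.
Total output Q = 277/9, so price P = 153 - 3·(277/9) = 182/3.

60.67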